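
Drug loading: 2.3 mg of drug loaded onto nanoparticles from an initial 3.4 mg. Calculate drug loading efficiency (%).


Drug loading efficiency = (drug loaded / drug initial) * 100
DLE = 2.3 / 3.4 * 100
DLE = 0.6765 * 100
DLE = 67.65%

67.65


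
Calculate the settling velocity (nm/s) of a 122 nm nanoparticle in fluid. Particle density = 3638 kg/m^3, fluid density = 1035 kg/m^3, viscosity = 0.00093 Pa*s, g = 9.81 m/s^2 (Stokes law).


Radius R = 122/2 nm = 6.1e-08 m
Density difference = 3638 - 1035 = 2603 kg/m^3
v = 2 * R^2 * (rho_p - rho_f) * g / (9 * eta)
v = 2 * (6.1e-08)^2 * 2603 * 9.81 / (9 * 0.00093)
v = 2.27043e-08 m/s = 22.7043 nm/s

22.7043


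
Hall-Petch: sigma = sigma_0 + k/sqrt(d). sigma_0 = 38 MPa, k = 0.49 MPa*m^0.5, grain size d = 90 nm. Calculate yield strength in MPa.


d = 90 nm = 9e-08 m
sqrt(d) = 0.0003
Hall-Petch contribution = k / sqrt(d) = 0.49 / 0.0003 = 1633.3 MPa
sigma = sigma_0 + k/sqrt(d) = 38 + 1633.3 = 1671.3 MPa

1671.3


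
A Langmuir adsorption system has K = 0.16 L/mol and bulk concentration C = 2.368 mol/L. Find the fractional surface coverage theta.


Langmuir isotherm: theta = K*C / (1 + K*C)
K*C = 0.16 * 2.368 = 0.37888
theta = 0.37888 / (1 + 0.37888) = 0.37888 / 1.37888
theta = 0.2748

0.2748


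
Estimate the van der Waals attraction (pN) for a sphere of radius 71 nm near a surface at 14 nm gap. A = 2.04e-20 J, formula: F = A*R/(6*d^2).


Convert to SI: R = 71 nm = 7.1e-08 m, d = 14 nm = 1.4e-08 m
F = A * R / (6 * d^2)
F = 2.04e-20 * 7.1e-08 / (6 * (1.4e-08)^2)
F = 1.23163e-12 N = 1.232 pN

1.232


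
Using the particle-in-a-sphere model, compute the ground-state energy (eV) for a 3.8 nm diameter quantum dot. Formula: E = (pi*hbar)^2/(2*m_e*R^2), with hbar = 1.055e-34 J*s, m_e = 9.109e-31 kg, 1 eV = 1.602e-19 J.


Radius R = 3.8/2 = 1.9 nm = 1.9e-09 m
E = (pi * 1.055e-34)^2 / (2 * 9.109e-31 * (1.9e-09)^2)
E(J) = 1.67031e-20
E = E(J) / 1.602e-19 = 0.1043 eV

0.1043


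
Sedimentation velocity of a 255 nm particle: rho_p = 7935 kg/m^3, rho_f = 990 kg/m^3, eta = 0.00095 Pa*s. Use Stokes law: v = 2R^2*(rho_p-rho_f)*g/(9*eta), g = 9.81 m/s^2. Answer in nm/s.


Radius R = 255/2 nm = 1.275e-07 m
Density difference = 7935 - 990 = 6945 kg/m^3
v = 2 * R^2 * (rho_p - rho_f) * g / (9 * eta)
v = 2 * (1.275e-07)^2 * 6945 * 9.81 / (9 * 0.00095)
v = 2.59075e-07 m/s = 259.075 nm/s

259.075


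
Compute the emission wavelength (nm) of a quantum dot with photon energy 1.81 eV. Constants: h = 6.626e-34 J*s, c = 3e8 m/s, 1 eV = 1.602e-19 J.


Convert energy: E = 1.81 eV = 1.81 * 1.602e-19 = 2.89962e-19 J
lambda = h*c / E = 6.626e-34 * 3e8 / 2.89962e-19
lambda = 6.85538e-07 m = 685.5 nm

685.5


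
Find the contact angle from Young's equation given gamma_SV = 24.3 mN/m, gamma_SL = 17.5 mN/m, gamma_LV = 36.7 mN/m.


cos(theta) = (gamma_SV - gamma_SL) / gamma_LV
cos(theta) = (24.3 - 17.5) / 36.7
cos(theta) = 0.185286
theta = arccos(0.185286) = 79.32 degrees

79.32


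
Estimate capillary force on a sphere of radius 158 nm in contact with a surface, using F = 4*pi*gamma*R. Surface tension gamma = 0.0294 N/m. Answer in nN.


Convert radius: R = 158 nm = 1.58e-07 m
F = 4 * pi * gamma * R
F = 4 * pi * 0.0294 * 1.58e-07
F = 5.83733e-08 N = 58.3733 nN

58.3733


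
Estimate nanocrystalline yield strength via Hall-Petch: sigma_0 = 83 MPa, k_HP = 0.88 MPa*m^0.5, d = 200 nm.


d = 200 nm = 2e-07 m
sqrt(d) = 0.0004472136
Hall-Petch contribution = k / sqrt(d) = 0.88 / 0.0004472136 = 1967.7 MPa
sigma = sigma_0 + k/sqrt(d) = 83 + 1967.7 = 2050.7 MPa

2050.7


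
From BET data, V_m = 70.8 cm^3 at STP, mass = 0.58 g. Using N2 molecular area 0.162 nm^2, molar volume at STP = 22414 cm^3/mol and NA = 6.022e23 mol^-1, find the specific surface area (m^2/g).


Number of moles in monolayer = V_m / 22414 = 70.8 / 22414 = 0.00315874
Number of molecules = moles * NA = 0.00315874 * 6.022e23
SA = molecules * sigma / mass
SA = (70.8 / 22414) * 6.022e23 * 0.162e-18 / 0.58
SA = 531.3 m^2/g

531.3


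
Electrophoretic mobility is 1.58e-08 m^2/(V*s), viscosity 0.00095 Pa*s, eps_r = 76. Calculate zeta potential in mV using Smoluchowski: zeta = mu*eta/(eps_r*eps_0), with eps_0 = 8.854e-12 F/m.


Smoluchowski equation: zeta = mu * eta / (eps_r * eps_0)
zeta = 1.58e-08 * 0.00095 / (76 * 8.854e-12)
zeta = 0.022306 V = 22.31 mV

22.31


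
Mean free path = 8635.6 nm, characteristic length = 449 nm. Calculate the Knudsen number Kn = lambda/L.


Knudsen number Kn = lambda / L
Kn = 8635.6 / 449
Kn = 19.233

19.233


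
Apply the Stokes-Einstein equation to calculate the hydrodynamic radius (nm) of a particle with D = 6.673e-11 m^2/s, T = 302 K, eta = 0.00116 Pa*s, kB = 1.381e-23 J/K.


Stokes-Einstein: R = kB*T / (6*pi*eta*D)
R = 1.381e-23 * 302 / (6 * pi * 0.00116 * 6.673e-11)
R = 2.85838e-09 m = 2.86 nm

2.86


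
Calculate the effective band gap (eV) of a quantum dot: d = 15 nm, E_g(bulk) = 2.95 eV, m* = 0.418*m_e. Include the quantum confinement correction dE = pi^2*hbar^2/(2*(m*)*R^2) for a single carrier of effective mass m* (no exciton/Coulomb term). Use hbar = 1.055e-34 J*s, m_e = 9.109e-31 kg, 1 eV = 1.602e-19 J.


Radius R = 15/2 nm = 7.5e-09 m
Confinement energy dE = pi^2 * hbar^2 / (2 * m_eff * m_e * R^2)
dE = pi^2 * (1.055e-34)^2 / (2 * 0.418 * 9.109e-31 * (7.5e-09)^2) J, divided by 1.602e-19 J/eV
dE = 0.016 eV
Total band gap = E_g(bulk) + dE = 2.95 + 0.016 = 2.966 eV

2.966


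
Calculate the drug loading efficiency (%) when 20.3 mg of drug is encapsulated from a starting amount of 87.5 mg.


Drug loading efficiency = (drug loaded / drug initial) * 100
DLE = 20.3 / 87.5 * 100
DLE = 0.232 * 100
DLE = 23.2%

23.2


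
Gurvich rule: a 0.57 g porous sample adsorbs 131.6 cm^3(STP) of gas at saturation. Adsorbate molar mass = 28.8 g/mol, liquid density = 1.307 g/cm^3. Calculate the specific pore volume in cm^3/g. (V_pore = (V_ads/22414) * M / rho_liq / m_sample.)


Moles adsorbed n = V_ads / 22414 = 131.6 / 22414 = 5.871330e-03 mol
Liquid volume V_liq = n * M / rho_liq = 5.871330e-03 * 28.8 / 1.307 = 0.12938 cm^3
Specific pore volume V_pore = V_liq / m_sample = 0.12938 / 0.57
V_pore = 0.227 cm^3/g

0.227


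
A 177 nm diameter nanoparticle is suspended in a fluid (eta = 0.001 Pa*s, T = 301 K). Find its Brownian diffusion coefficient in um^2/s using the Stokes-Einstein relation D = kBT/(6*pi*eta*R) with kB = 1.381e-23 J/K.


Radius R = 177/2 = 88.5 nm = 8.85e-08 m
D = kB*T / (6*pi*eta*R)
D = 1.381e-23 * 301 / (6 * pi * 0.001 * 8.85e-08)
D = 2.49181e-12 m^2/s = 2.492 um^2/s

2.492


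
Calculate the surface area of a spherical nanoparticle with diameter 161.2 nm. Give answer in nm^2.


Radius r = 161.2/2 = 80.6 nm
Surface area SA = 4 * pi * r^2
SA = 4 * pi * (80.6)^2
SA = 81635.67 nm^2

81635.67


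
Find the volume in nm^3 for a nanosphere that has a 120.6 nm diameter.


Radius r = 120.6/2 = 60.3 nm
Volume V = (4/3) * pi * r^3
V = (4/3) * pi * (60.3)^3
V = 918418.34 nm^3

918418.34


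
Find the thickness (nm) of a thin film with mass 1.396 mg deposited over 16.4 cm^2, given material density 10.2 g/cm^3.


Convert: m = 1.396 mg = 1.3960e-06 kg, A = 16.4 cm^2 = 1.6400e-03 m^2, rho = 10.2 g/cm^3 = 10200 kg/m^3
t = m / (A * rho)
t = 1.3960e-06 / (1.6400e-03 * 10200)
t = 8.3453e-08 m = 83.5 nm

83.5


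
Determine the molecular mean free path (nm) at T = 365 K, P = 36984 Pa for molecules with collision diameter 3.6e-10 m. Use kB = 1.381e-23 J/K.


Mean free path: lambda = kB*T / (sqrt(2) * pi * d^2 * P)
lambda = 1.381e-23 * 365 / (sqrt(2) * pi * (3.6e-10)^2 * 36984)
lambda = 2.36702e-07 m
lambda = 236.7 nm

236.7


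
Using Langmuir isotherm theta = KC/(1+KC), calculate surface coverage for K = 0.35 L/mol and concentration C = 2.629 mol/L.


Langmuir isotherm: theta = K*C / (1 + K*C)
K*C = 0.35 * 2.629 = 0.92015
theta = 0.92015 / (1 + 0.92015) = 0.92015 / 1.92015
theta = 0.4792

0.4792


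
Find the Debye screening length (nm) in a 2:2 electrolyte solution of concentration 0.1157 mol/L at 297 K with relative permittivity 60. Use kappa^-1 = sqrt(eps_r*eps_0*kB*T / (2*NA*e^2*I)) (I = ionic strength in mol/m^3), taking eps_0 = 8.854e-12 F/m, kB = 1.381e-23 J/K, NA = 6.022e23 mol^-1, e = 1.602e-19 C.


Ionic strength I = 0.1157 * 2^2 * 1000 = 462.8 mol/m^3
kappa^-1 = sqrt(60 * 8.854e-12 * 1.381e-23 * 297 / (2 * 6.022e23 * (1.602e-19)^2 * 462.8))
kappa^-1 = 0.39 nm

0.39


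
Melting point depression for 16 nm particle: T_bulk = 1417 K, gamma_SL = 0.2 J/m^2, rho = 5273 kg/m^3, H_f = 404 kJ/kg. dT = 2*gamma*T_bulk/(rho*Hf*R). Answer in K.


Radius R = 16/2 = 8 nm = 8e-09 m
Convert H_f = 404 kJ/kg = 404000 J/kg
dT = 2 * gamma_SL * T_bulk / (rho * H_f * R)
dT = 2 * 0.2 * 1417 / (5273 * 404000 * 8e-09)
dT = 33.3 K

33.3


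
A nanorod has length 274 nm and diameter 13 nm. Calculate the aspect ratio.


Aspect ratio AR = length / diameter
AR = 274 / 13
AR = 21.08

21.08


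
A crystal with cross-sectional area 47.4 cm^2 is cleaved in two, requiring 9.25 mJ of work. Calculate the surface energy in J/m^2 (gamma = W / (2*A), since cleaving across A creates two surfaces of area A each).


Convert: A = 47.4 cm^2 = 0.00474 m^2, W = 9.25 mJ = 0.00925 J
Cleaving exposes two faces of area A, so total new surface = 2*A and gamma = W / (2*A)
gamma = 0.00925 / (2 * 0.00474)
gamma = 0.976 J/m^2

0.976


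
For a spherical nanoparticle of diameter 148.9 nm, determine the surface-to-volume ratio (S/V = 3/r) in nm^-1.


Radius r = 148.9/2 = 74.45 nm
S/V = 3 / r = 3 / 74.45
S/V = 0.0403 nm^-1

0.0403


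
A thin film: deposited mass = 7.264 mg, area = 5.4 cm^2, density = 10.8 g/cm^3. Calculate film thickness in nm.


Convert: m = 7.264 mg = 7.2640e-06 kg, A = 5.4 cm^2 = 5.4000e-04 m^2, rho = 10.8 g/cm^3 = 10800 kg/m^3
t = m / (A * rho)
t = 7.2640e-06 / (5.4000e-04 * 10800)
t = 1.2455e-06 m = 1245.5 nm

1245.5


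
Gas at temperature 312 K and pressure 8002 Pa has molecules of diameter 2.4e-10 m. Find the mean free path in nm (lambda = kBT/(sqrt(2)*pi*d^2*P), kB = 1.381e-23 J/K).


Mean free path: lambda = kB*T / (sqrt(2) * pi * d^2 * P)
lambda = 1.381e-23 * 312 / (sqrt(2) * pi * (2.4e-10)^2 * 8002)
lambda = 2.10408e-06 m
lambda = 2104.08 nm

2104.08


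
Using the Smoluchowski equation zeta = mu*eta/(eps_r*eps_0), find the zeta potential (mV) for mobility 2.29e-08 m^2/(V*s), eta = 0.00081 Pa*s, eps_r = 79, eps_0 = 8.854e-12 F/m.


Smoluchowski equation: zeta = mu * eta / (eps_r * eps_0)
zeta = 2.29e-08 * 0.00081 / (79 * 8.854e-12)
zeta = 0.026519 V = 26.52 mV

26.52


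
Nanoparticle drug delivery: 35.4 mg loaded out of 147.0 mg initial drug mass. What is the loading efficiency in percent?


Drug loading efficiency = (drug loaded / drug initial) * 100
DLE = 35.4 / 147.0 * 100
DLE = 0.2408 * 100
DLE = 24.08%

24.08


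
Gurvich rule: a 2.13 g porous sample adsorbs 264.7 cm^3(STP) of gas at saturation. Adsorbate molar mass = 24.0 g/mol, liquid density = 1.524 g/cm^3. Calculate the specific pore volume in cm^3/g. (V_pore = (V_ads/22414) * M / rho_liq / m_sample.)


Moles adsorbed n = V_ads / 22414 = 264.7 / 22414 = 1.180958e-02 mol
Liquid volume V_liq = n * M / rho_liq = 1.180958e-02 * 24.0 / 1.524 = 0.18598 cm^3
Specific pore volume V_pore = V_liq / m_sample = 0.18598 / 2.13
V_pore = 0.0873 cm^3/g

0.0873


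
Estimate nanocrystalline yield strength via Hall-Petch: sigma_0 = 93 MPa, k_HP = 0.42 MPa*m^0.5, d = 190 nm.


d = 190 nm = 1.9e-07 m
sqrt(d) = 0.0004358899
Hall-Petch contribution = k / sqrt(d) = 0.42 / 0.0004358899 = 963.5 MPa
sigma = sigma_0 + k/sqrt(d) = 93 + 963.5 = 1056.5 MPa

1056.5


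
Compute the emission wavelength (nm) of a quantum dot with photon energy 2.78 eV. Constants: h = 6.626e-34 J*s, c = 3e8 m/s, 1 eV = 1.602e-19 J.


Convert energy: E = 2.78 eV = 2.78 * 1.602e-19 = 4.45356e-19 J
lambda = h*c / E = 6.626e-34 * 3e8 / 4.45356e-19
lambda = 4.4634e-07 m = 446.3 nm

446.3


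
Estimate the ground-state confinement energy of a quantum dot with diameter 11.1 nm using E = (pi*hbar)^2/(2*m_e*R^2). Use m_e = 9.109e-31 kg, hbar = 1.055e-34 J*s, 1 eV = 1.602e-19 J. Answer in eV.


Radius R = 11.1/2 = 5.55 nm = 5.55e-09 m
E = (pi * 1.055e-34)^2 / (2 * 9.109e-31 * (5.55e-09)^2)
E(J) = 1.95757e-21
E = E(J) / 1.602e-19 = 0.0122 eV

0.0122


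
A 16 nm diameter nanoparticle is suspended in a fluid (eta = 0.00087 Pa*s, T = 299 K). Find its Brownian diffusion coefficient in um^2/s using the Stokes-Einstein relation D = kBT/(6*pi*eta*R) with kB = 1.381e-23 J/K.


Radius R = 16/2 = 8 nm = 8e-09 m
D = kB*T / (6*pi*eta*R)
D = 1.381e-23 * 299 / (6 * pi * 0.00087 * 8e-09)
D = 3.14742e-11 m^2/s = 31.474 um^2/s

31.474


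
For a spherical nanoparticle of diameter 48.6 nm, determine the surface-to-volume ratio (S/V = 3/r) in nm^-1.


Radius r = 48.6/2 = 24.3 nm
S/V = 3 / r = 3 / 24.3
S/V = 0.1235 nm^-1

0.1235


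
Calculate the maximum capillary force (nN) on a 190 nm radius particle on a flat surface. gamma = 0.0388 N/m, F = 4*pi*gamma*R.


Convert radius: R = 190 nm = 1.9e-07 m
F = 4 * pi * gamma * R
F = 4 * pi * 0.0388 * 1.9e-07
F = 9.26393e-08 N = 92.6393 nN

92.6393


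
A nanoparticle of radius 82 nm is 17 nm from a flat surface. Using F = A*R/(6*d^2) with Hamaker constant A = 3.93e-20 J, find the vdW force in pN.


Convert to SI: R = 82 nm = 8.2e-08 m, d = 17 nm = 1.7e-08 m
F = A * R / (6 * d^2)
F = 3.93e-20 * 8.2e-08 / (6 * (1.7e-08)^2)
F = 1.85848e-12 N = 1.858 pN

1.858


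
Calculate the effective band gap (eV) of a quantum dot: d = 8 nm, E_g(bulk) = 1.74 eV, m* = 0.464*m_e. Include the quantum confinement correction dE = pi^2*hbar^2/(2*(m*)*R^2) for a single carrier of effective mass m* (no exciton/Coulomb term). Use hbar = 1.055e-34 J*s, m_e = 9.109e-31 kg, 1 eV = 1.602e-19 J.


Radius R = 8/2 nm = 4e-09 m
Confinement energy dE = pi^2 * hbar^2 / (2 * m_eff * m_e * R^2)
dE = pi^2 * (1.055e-34)^2 / (2 * 0.464 * 9.109e-31 * (4e-09)^2) J, divided by 1.602e-19 J/eV
dE = 0.0507 eV
Total band gap = E_g(bulk) + dE = 1.74 + 0.0507 = 1.7907 eV

1.7907


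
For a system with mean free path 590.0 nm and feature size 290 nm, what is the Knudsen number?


Knudsen number Kn = lambda / L
Kn = 590.0 / 290
Kn = 2.0345

2.0345


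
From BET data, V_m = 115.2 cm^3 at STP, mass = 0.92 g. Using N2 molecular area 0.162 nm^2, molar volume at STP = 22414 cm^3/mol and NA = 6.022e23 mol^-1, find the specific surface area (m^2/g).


Number of moles in monolayer = V_m / 22414 = 115.2 / 22414 = 0.00513964
Number of molecules = moles * NA = 0.00513964 * 6.022e23
SA = molecules * sigma / mass
SA = (115.2 / 22414) * 6.022e23 * 0.162e-18 / 0.92
SA = 545.0 m^2/g

545.0


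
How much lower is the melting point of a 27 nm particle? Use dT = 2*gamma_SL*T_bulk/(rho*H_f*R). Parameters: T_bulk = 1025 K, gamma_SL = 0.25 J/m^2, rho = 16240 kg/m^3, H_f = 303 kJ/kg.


Radius R = 27/2 = 13.5 nm = 1.35e-08 m
Convert H_f = 303 kJ/kg = 303000 J/kg
dT = 2 * gamma_SL * T_bulk / (rho * H_f * R)
dT = 2 * 0.25 * 1025 / (16240 * 303000 * 1.35e-08)
dT = 7.7 K

7.7


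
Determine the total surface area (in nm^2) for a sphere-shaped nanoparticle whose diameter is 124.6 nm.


Radius r = 124.6/2 = 62.3 nm
Surface area SA = 4 * pi * r^2
SA = 4 * pi * (62.3)^2
SA = 48773.73 nm^2

48773.73


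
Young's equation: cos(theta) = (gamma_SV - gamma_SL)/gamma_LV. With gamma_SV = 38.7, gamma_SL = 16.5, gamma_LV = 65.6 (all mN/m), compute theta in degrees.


cos(theta) = (gamma_SV - gamma_SL) / gamma_LV
cos(theta) = (38.7 - 16.5) / 65.6
cos(theta) = 0.338415
theta = arccos(0.338415) = 70.22 degrees

70.22


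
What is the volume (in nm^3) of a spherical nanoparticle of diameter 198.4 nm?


Radius r = 198.4/2 = 99.2 nm
Volume V = (4/3) * pi * r^3
V = (4/3) * pi * (99.2)^3
V = 4089061.34 nm^3

4089061.34


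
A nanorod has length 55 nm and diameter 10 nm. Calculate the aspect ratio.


Aspect ratio AR = length / diameter
AR = 55 / 10
AR = 5.5

5.5


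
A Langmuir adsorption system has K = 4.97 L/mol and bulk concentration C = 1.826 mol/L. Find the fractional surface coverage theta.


Langmuir isotherm: theta = K*C / (1 + K*C)
K*C = 4.97 * 1.826 = 9.07522
theta = 9.07522 / (1 + 9.07522) = 9.07522 / 10.07522
theta = 0.9007

0.9007


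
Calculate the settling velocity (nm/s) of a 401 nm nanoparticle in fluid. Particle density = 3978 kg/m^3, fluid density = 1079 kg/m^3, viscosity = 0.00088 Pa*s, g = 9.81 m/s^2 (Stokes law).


Radius R = 401/2 nm = 2.005e-07 m
Density difference = 3978 - 1079 = 2899 kg/m^3
v = 2 * R^2 * (rho_p - rho_f) * g / (9 * eta)
v = 2 * (2.005e-07)^2 * 2899 * 9.81 / (9 * 0.00088)
v = 2.88703e-07 m/s = 288.7027 nm/s

288.7027


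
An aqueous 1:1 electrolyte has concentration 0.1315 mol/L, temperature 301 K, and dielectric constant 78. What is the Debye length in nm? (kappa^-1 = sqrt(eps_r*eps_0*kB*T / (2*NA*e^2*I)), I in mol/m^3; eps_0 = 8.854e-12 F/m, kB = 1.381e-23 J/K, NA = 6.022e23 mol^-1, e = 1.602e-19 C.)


Ionic strength I = 0.1315 * 1^2 * 1000 = 131.5 mol/m^3
kappa^-1 = sqrt(78 * 8.854e-12 * 1.381e-23 * 301 / (2 * 6.022e23 * (1.602e-19)^2 * 131.5))
kappa^-1 = 0.84 nm

0.84


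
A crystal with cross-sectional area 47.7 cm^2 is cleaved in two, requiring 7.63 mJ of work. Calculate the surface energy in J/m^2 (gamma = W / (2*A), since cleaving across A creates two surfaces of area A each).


Convert: A = 47.7 cm^2 = 0.00477 m^2, W = 7.63 mJ = 0.00763 J
Cleaving exposes two faces of area A, so total new surface = 2*A and gamma = W / (2*A)
gamma = 0.00763 / (2 * 0.00477)
gamma = 0.8 J/m^2

0.8


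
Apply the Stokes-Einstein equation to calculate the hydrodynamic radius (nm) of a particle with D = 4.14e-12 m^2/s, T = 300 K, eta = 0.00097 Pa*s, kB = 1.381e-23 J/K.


Stokes-Einstein: R = kB*T / (6*pi*eta*D)
R = 1.381e-23 * 300 / (6 * pi * 0.00097 * 4.14e-12)
R = 5.47321e-08 m = 54.73 nm

54.73


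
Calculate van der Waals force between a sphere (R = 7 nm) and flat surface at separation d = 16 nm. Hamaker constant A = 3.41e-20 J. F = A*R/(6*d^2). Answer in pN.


Convert to SI: R = 7 nm = 7e-09 m, d = 16 nm = 1.6e-08 m
F = A * R / (6 * d^2)
F = 3.41e-20 * 7e-09 / (6 * (1.6e-08)^2)
F = 1.55404e-13 N = 0.155 pN

0.155


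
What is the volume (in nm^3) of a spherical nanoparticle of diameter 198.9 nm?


Radius r = 198.9/2 = 99.45 nm
Volume V = (4/3) * pi * r^3
V = (4/3) * pi * (99.45)^3
V = 4120054.6 nm^3

4120054.6


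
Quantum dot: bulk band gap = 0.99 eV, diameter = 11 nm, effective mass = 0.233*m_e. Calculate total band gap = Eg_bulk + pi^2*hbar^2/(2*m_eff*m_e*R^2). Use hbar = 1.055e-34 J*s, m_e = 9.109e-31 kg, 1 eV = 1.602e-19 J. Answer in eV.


Radius R = 11/2 nm = 5.5e-09 m
Confinement energy dE = pi^2 * hbar^2 / (2 * m_eff * m_e * R^2)
dE = pi^2 * (1.055e-34)^2 / (2 * 0.233 * 9.109e-31 * (5.5e-09)^2) J, divided by 1.602e-19 J/eV
dE = 0.0534 eV
Total band gap = E_g(bulk) + dE = 0.99 + 0.0534 = 1.0434 eV

1.0434


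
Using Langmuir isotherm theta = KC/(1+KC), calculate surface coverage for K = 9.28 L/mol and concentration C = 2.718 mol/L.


Langmuir isotherm: theta = K*C / (1 + K*C)
K*C = 9.28 * 2.718 = 25.22304
theta = 25.22304 / (1 + 25.22304) = 25.22304 / 26.22304
theta = 0.9619

0.9619


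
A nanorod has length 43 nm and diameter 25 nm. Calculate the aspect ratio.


Aspect ratio AR = length / diameter
AR = 43 / 25
AR = 1.72

1.72


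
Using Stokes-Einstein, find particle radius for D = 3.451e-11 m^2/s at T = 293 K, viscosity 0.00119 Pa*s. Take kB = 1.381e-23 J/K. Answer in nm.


Stokes-Einstein: R = kB*T / (6*pi*eta*D)
R = 1.381e-23 * 293 / (6 * pi * 0.00119 * 3.451e-11)
R = 5.22719e-09 m = 5.23 nm

5.23


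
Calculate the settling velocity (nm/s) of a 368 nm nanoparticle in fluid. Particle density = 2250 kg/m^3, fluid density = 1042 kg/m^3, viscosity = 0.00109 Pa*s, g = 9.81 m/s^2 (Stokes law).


Radius R = 368/2 nm = 1.84e-07 m
Density difference = 2250 - 1042 = 1208 kg/m^3
v = 2 * R^2 * (rho_p - rho_f) * g / (9 * eta)
v = 2 * (1.84e-07)^2 * 1208 * 9.81 / (9 * 0.00109)
v = 8.17961e-08 m/s = 81.7961 nm/s

81.7961


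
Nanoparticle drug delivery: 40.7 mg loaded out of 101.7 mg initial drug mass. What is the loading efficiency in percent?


Drug loading efficiency = (drug loaded / drug initial) * 100
DLE = 40.7 / 101.7 * 100
DLE = 0.4002 * 100
DLE = 40.02%

40.02


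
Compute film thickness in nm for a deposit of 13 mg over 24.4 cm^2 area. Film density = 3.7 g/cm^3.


Convert: m = 13 mg = 1.3000e-05 kg, A = 24.4 cm^2 = 2.4400e-03 m^2, rho = 3.7 g/cm^3 = 3700 kg/m^3
t = m / (A * rho)
t = 1.3000e-05 / (2.4400e-03 * 3700)
t = 1.4400e-06 m = 1440.0 nm

1440.0


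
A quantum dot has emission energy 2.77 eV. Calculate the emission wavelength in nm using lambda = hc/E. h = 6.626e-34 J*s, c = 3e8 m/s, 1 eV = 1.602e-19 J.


Convert energy: E = 2.77 eV = 2.77 * 1.602e-19 = 4.43754e-19 J
lambda = h*c / E = 6.626e-34 * 3e8 / 4.43754e-19
lambda = 4.47951e-07 m = 448.0 nm

448.0


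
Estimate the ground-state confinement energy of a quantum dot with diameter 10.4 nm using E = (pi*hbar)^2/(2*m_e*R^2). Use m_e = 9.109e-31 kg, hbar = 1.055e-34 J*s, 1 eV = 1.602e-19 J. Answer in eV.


Radius R = 10.4/2 = 5.2 nm = 5.2e-09 m
E = (pi * 1.055e-34)^2 / (2 * 9.109e-31 * (5.2e-09)^2)
E(J) = 2.22996e-21
E = E(J) / 1.602e-19 = 0.0139 eV

0.0139


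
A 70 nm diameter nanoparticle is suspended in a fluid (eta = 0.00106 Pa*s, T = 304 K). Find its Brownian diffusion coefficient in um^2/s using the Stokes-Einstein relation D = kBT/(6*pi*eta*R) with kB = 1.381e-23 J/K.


Radius R = 70/2 = 35 nm = 3.5e-08 m
D = kB*T / (6*pi*eta*R)
D = 1.381e-23 * 304 / (6 * pi * 0.00106 * 3.5e-08)
D = 6.00333e-12 m^2/s = 6.003 um^2/s

6.003


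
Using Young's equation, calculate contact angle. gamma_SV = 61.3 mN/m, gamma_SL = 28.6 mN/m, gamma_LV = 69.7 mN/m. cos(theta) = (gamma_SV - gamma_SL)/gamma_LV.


cos(theta) = (gamma_SV - gamma_SL) / gamma_LV
cos(theta) = (61.3 - 28.6) / 69.7
cos(theta) = 0.469154
theta = arccos(0.469154) = 62.02 degrees

62.02


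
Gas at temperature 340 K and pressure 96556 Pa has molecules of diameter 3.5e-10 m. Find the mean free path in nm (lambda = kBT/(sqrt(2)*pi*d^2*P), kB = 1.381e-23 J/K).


Mean free path: lambda = kB*T / (sqrt(2) * pi * d^2 * P)
lambda = 1.381e-23 * 340 / (sqrt(2) * pi * (3.5e-10)^2 * 96556)
lambda = 8.93496e-08 m
lambda = 89.35 nm

89.35


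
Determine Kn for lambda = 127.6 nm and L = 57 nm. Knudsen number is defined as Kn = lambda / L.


Knudsen number Kn = lambda / L
Kn = 127.6 / 57
Kn = 2.2386

2.2386


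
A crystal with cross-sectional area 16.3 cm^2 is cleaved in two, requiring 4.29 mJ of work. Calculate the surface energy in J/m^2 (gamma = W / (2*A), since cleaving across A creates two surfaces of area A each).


Convert: A = 16.3 cm^2 = 0.00163 m^2, W = 4.29 mJ = 0.00429 J
Cleaving exposes two faces of area A, so total new surface = 2*A and gamma = W / (2*A)
gamma = 0.00429 / (2 * 0.00163)
gamma = 1.316 J/m^2

1.316


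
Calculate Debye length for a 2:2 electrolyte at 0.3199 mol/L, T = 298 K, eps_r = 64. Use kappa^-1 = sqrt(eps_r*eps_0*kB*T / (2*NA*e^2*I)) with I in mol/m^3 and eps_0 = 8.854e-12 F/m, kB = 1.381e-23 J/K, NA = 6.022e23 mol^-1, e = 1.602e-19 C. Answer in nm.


Ionic strength I = 0.3199 * 2^2 * 1000 = 1279.6 mol/m^3
kappa^-1 = sqrt(64 * 8.854e-12 * 1.381e-23 * 298 / (2 * 6.022e23 * (1.602e-19)^2 * 1279.6))
kappa^-1 = 0.243 nm

0.243


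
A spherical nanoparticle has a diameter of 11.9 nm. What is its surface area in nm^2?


Radius r = 11.9/2 = 5.95 nm
Surface area SA = 4 * pi * r^2
SA = 4 * pi * (5.95)^2
SA = 444.88 nm^2

444.88


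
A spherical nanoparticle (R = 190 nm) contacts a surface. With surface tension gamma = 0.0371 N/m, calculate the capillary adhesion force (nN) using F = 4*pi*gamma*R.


Convert radius: R = 190 nm = 1.9e-07 m
F = 4 * pi * gamma * R
F = 4 * pi * 0.0371 * 1.9e-07
F = 8.85803e-08 N = 88.5803 nN

88.5803


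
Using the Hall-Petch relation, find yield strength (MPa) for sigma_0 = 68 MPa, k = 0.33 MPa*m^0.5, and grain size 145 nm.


d = 145 nm = 1.45e-07 m
sqrt(d) = 0.0003807887
Hall-Petch contribution = k / sqrt(d) = 0.33 / 0.0003807887 = 866.6 MPa
sigma = sigma_0 + k/sqrt(d) = 68 + 866.6 = 934.6 MPa

934.6


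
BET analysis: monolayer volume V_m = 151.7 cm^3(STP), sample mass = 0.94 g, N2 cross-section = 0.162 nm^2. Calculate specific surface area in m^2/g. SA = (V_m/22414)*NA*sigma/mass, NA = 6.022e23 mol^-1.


Number of moles in monolayer = V_m / 22414 = 151.7 / 22414 = 0.00676809
Number of molecules = moles * NA = 0.00676809 * 6.022e23
SA = molecules * sigma / mass
SA = (151.7 / 22414) * 6.022e23 * 0.162e-18 / 0.94
SA = 702.4 m^2/g

702.4


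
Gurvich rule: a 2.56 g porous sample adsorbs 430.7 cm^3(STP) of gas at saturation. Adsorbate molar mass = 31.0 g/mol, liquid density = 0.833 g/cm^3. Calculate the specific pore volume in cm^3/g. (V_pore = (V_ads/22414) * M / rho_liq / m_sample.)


Moles adsorbed n = V_ads / 22414 = 430.7 / 22414 = 1.921567e-02 mol
Liquid volume V_liq = n * M / rho_liq = 1.921567e-02 * 31.0 / 0.833 = 0.71511 cm^3
Specific pore volume V_pore = V_liq / m_sample = 0.71511 / 2.56
V_pore = 0.2793 cm^3/g

0.2793


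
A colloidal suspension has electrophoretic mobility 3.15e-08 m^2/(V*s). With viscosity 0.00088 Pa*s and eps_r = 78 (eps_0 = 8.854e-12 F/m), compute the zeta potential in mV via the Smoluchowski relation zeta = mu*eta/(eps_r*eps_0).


Smoluchowski equation: zeta = mu * eta / (eps_r * eps_0)
zeta = 3.15e-08 * 0.00088 / (78 * 8.854e-12)
zeta = 0.040138 V = 40.14 mV

40.14


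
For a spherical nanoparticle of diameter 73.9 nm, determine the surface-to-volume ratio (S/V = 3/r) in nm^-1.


Radius r = 73.9/2 = 36.95 nm
S/V = 3 / r = 3 / 36.95
S/V = 0.0812 nm^-1

0.0812


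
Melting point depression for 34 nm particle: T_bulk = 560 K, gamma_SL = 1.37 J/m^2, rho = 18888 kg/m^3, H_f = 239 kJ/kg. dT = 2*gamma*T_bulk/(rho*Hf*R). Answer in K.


Radius R = 34/2 = 17 nm = 1.7e-08 m
Convert H_f = 239 kJ/kg = 239000 J/kg
dT = 2 * gamma_SL * T_bulk / (rho * H_f * R)
dT = 2 * 1.37 * 560 / (18888 * 239000 * 1.7e-08)
dT = 20.0 K

20.0


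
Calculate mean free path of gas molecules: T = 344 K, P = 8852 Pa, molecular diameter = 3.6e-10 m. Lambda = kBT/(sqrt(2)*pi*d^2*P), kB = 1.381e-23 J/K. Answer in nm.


Mean free path: lambda = kB*T / (sqrt(2) * pi * d^2 * P)
lambda = 1.381e-23 * 344 / (sqrt(2) * pi * (3.6e-10)^2 * 8852)
lambda = 9.32054e-07 m
lambda = 932.05 nm

932.05


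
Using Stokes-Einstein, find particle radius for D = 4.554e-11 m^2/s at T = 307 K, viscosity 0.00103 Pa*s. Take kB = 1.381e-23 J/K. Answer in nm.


Stokes-Einstein: R = kB*T / (6*pi*eta*D)
R = 1.381e-23 * 307 / (6 * pi * 0.00103 * 4.554e-11)
R = 4.79513e-09 m = 4.8 nm

4.8


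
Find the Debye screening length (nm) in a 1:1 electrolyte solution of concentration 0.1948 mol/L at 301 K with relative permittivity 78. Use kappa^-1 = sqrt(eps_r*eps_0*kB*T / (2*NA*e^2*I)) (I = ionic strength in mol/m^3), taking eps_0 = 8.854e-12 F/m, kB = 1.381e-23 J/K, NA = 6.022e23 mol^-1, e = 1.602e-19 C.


Ionic strength I = 0.1948 * 1^2 * 1000 = 194.8 mol/m^3
kappa^-1 = sqrt(78 * 8.854e-12 * 1.381e-23 * 301 / (2 * 6.022e23 * (1.602e-19)^2 * 194.8))
kappa^-1 = 0.69 nm

0.69


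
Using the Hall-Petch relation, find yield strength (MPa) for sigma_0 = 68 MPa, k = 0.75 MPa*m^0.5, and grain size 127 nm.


d = 127 nm = 1.27e-07 m
sqrt(d) = 0.0003563706
Hall-Petch contribution = k / sqrt(d) = 0.75 / 0.0003563706 = 2104.6 MPa
sigma = sigma_0 + k/sqrt(d) = 68 + 2104.6 = 2172.6 MPa

2172.6


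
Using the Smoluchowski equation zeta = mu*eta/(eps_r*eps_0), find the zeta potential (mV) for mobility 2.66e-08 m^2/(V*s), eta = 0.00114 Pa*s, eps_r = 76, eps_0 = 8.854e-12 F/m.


Smoluchowski equation: zeta = mu * eta / (eps_r * eps_0)
zeta = 2.66e-08 * 0.00114 / (76 * 8.854e-12)
zeta = 0.045064 V = 45.06 mV

45.06


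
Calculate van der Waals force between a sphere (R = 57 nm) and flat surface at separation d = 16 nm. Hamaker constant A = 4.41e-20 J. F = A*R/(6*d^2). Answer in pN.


Convert to SI: R = 57 nm = 5.7e-08 m, d = 16 nm = 1.6e-08 m
F = A * R / (6 * d^2)
F = 4.41e-20 * 5.7e-08 / (6 * (1.6e-08)^2)
F = 1.63652e-12 N = 1.637 pN

1.637


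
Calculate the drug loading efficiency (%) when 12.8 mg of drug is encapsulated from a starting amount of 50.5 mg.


Drug loading efficiency = (drug loaded / drug initial) * 100
DLE = 12.8 / 50.5 * 100
DLE = 0.2535 * 100
DLE = 25.35%

25.35


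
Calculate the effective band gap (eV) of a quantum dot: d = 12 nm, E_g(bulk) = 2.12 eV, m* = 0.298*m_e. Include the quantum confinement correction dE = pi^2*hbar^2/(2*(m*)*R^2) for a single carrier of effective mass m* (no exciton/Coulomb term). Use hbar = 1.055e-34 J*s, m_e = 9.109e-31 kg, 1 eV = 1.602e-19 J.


Radius R = 12/2 nm = 6e-09 m
Confinement energy dE = pi^2 * hbar^2 / (2 * m_eff * m_e * R^2)
dE = pi^2 * (1.055e-34)^2 / (2 * 0.298 * 9.109e-31 * (6e-09)^2) J, divided by 1.602e-19 J/eV
dE = 0.0351 eV
Total band gap = E_g(bulk) + dE = 2.12 + 0.0351 = 2.1551 eV

2.1551


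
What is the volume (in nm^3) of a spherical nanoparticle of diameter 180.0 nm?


Radius r = 180.0/2 = 90 nm
Volume V = (4/3) * pi * r^3
V = (4/3) * pi * (90)^3
V = 3053628.06 nm^3

3053628.06


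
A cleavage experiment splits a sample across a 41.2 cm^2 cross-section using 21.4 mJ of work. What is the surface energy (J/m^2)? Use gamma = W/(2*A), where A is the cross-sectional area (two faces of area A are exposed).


Convert: A = 41.2 cm^2 = 0.00412 m^2, W = 21.4 mJ = 0.0214 J
Cleaving exposes two faces of area A, so total new surface = 2*A and gamma = W / (2*A)
gamma = 0.0214 / (2 * 0.00412)
gamma = 2.597 J/m^2

2.597


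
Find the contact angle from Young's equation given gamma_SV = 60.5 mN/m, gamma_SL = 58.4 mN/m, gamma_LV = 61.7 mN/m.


cos(theta) = (gamma_SV - gamma_SL) / gamma_LV
cos(theta) = (60.5 - 58.4) / 61.7
cos(theta) = 0.034036
theta = arccos(0.034036) = 88.05 degrees

88.05


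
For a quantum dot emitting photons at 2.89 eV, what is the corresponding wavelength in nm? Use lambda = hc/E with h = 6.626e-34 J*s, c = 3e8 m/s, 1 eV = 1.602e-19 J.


Convert energy: E = 2.89 eV = 2.89 * 1.602e-19 = 4.62978e-19 J
lambda = h*c / E = 6.626e-34 * 3e8 / 4.62978e-19
lambda = 4.29351e-07 m = 429.4 nm

429.4


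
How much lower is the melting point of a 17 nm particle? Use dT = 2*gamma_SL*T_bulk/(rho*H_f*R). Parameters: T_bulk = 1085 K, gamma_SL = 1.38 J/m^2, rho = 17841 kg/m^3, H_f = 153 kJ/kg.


Radius R = 17/2 = 8.5 nm = 8.5e-09 m
Convert H_f = 153 kJ/kg = 153000 J/kg
dT = 2 * gamma_SL * T_bulk / (rho * H_f * R)
dT = 2 * 1.38 * 1085 / (17841 * 153000 * 8.5e-09)
dT = 129.1 K

129.1


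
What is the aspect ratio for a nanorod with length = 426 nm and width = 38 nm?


Aspect ratio AR = length / diameter
AR = 426 / 38
AR = 11.21

11.21


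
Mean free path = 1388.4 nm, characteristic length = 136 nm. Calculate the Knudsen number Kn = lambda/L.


Knudsen number Kn = lambda / L
Kn = 1388.4 / 136
Kn = 10.2088

10.2088


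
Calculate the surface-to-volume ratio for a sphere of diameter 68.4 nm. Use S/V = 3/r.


Radius r = 68.4/2 = 34.2 nm
S/V = 3 / r = 3 / 34.2
S/V = 0.0877 nm^-1

0.0877


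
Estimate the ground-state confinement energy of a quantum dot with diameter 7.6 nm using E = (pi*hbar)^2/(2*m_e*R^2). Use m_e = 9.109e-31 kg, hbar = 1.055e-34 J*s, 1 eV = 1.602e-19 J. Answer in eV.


Radius R = 7.6/2 = 3.8 nm = 3.8e-09 m
E = (pi * 1.055e-34)^2 / (2 * 9.109e-31 * (3.8e-09)^2)
E(J) = 4.17577e-21
E = E(J) / 1.602e-19 = 0.0261 eV

0.0261


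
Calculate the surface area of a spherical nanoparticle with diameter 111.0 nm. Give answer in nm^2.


Radius r = 111.0/2 = 55.5 nm
Surface area SA = 4 * pi * r^2
SA = 4 * pi * (55.5)^2
SA = 38707.56 nm^2

38707.56


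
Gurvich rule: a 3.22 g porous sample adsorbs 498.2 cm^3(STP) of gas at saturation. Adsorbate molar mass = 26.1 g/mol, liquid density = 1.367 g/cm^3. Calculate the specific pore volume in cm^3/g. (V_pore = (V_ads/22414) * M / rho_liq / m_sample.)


Moles adsorbed n = V_ads / 22414 = 498.2 / 22414 = 2.222718e-02 mol
Liquid volume V_liq = n * M / rho_liq = 2.222718e-02 * 26.1 / 1.367 = 0.42438 cm^3
Specific pore volume V_pore = V_liq / m_sample = 0.42438 / 3.22
V_pore = 0.1318 cm^3/g

0.1318


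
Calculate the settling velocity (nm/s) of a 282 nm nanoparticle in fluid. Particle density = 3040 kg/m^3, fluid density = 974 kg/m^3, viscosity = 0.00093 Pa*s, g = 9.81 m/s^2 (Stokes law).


Radius R = 282/2 nm = 1.41e-07 m
Density difference = 3040 - 974 = 2066 kg/m^3
v = 2 * R^2 * (rho_p - rho_f) * g / (9 * eta)
v = 2 * (1.41e-07)^2 * 2066 * 9.81 / (9 * 0.00093)
v = 9.62813e-08 m/s = 96.2813 nm/s

96.2813


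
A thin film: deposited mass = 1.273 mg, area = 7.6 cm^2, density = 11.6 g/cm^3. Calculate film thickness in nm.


Convert: m = 1.273 mg = 1.2730e-06 kg, A = 7.6 cm^2 = 7.6000e-04 m^2, rho = 11.6 g/cm^3 = 11600 kg/m^3
t = m / (A * rho)
t = 1.2730e-06 / (7.6000e-04 * 11600)
t = 1.4440e-07 m = 144.4 nm

144.4


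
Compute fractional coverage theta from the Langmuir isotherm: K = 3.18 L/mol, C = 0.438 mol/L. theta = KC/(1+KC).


Langmuir isotherm: theta = K*C / (1 + K*C)
K*C = 3.18 * 0.438 = 1.39284
theta = 1.39284 / (1 + 1.39284) = 1.39284 / 2.39284
theta = 0.5821

0.5821


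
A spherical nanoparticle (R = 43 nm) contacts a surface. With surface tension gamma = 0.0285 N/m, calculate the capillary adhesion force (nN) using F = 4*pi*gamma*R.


Convert radius: R = 43 nm = 4.3e-08 m
F = 4 * pi * gamma * R
F = 4 * pi * 0.0285 * 4.3e-08
F = 1.54001e-08 N = 15.4001 nN

15.4001


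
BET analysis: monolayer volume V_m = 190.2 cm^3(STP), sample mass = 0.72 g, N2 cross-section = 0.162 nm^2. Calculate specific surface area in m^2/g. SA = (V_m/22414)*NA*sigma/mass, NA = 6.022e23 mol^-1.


Number of moles in monolayer = V_m / 22414 = 190.2 / 22414 = 0.00848577
Number of molecules = moles * NA = 0.00848577 * 6.022e23
SA = molecules * sigma / mass
SA = (190.2 / 22414) * 6.022e23 * 0.162e-18 / 0.72
SA = 1149.8 m^2/g

1149.8


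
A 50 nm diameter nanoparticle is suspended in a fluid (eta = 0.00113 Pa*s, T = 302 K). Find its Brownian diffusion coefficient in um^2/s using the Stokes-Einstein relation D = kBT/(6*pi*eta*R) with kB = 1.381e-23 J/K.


Radius R = 50/2 = 25 nm = 2.5e-08 m
D = kB*T / (6*pi*eta*R)
D = 1.381e-23 * 302 / (6 * pi * 0.00113 * 2.5e-08)
D = 7.83215e-12 m^2/s = 7.832 um^2/s

7.832


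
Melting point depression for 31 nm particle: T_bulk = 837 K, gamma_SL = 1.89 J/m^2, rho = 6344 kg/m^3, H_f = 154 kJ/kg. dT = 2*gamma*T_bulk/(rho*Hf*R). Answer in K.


Radius R = 31/2 = 15.5 nm = 1.55e-08 m
Convert H_f = 154 kJ/kg = 154000 J/kg
dT = 2 * gamma_SL * T_bulk / (rho * H_f * R)
dT = 2 * 1.89 * 837 / (6344 * 154000 * 1.55e-08)
dT = 208.9 K

208.9


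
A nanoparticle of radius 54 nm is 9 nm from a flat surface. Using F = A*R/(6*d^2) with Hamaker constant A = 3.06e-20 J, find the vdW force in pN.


Convert to SI: R = 54 nm = 5.4e-08 m, d = 9 nm = 9e-09 m
F = A * R / (6 * d^2)
F = 3.06e-20 * 5.4e-08 / (6 * (9e-09)^2)
F = 3.4e-12 N = 3.4 pN

3.4


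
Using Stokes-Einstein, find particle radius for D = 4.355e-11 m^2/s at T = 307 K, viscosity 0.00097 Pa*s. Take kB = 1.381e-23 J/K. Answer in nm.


Stokes-Einstein: R = kB*T / (6*pi*eta*D)
R = 1.381e-23 * 307 / (6 * pi * 0.00097 * 4.355e-11)
R = 5.3244e-09 m = 5.32 nm

5.32


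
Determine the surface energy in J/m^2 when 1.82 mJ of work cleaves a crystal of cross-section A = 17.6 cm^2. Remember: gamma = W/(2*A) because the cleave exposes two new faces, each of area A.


Convert: A = 17.6 cm^2 = 0.00176 m^2, W = 1.82 mJ = 0.00182 J
Cleaving exposes two faces of area A, so total new surface = 2*A and gamma = W / (2*A)
gamma = 0.00182 / (2 * 0.00176)
gamma = 0.517 J/m^2

0.517


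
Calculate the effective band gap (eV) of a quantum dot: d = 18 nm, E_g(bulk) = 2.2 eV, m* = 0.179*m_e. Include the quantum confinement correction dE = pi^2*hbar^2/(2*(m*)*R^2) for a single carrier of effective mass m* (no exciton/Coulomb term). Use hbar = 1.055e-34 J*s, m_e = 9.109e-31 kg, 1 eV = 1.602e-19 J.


Radius R = 18/2 nm = 9e-09 m
Confinement energy dE = pi^2 * hbar^2 / (2 * m_eff * m_e * R^2)
dE = pi^2 * (1.055e-34)^2 / (2 * 0.179 * 9.109e-31 * (9e-09)^2) J, divided by 1.602e-19 J/eV
dE = 0.026 eV
Total band gap = E_g(bulk) + dE = 2.2 + 0.026 = 2.226 eV

2.226


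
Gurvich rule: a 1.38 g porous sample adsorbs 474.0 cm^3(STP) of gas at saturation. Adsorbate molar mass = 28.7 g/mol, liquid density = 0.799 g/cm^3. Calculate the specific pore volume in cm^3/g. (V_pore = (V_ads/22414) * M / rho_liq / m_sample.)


Moles adsorbed n = V_ads / 22414 = 474.0 / 22414 = 2.114750e-02 mol
Liquid volume V_liq = n * M / rho_liq = 2.114750e-02 * 28.7 / 0.799 = 0.75962 cm^3
Specific pore volume V_pore = V_liq / m_sample = 0.75962 / 1.38
V_pore = 0.5504 cm^3/g

0.5504


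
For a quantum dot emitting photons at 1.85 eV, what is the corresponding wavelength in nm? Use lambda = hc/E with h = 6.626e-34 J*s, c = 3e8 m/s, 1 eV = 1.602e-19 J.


Convert energy: E = 1.85 eV = 1.85 * 1.602e-19 = 2.9637e-19 J
lambda = h*c / E = 6.626e-34 * 3e8 / 2.9637e-19
lambda = 6.70716e-07 m = 670.7 nm

670.7


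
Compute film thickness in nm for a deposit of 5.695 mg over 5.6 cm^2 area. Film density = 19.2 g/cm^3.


Convert: m = 5.695 mg = 5.6950e-06 kg, A = 5.6 cm^2 = 5.6000e-04 m^2, rho = 19.2 g/cm^3 = 19200 kg/m^3
t = m / (A * rho)
t = 5.6950e-06 / (5.6000e-04 * 19200)
t = 5.2967e-07 m = 529.7 nm

529.7


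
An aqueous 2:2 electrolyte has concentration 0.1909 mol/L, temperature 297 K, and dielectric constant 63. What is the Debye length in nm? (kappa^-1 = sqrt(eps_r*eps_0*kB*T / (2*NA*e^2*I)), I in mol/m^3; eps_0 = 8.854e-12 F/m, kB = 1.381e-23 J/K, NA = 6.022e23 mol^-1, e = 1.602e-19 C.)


Ionic strength I = 0.1909 * 2^2 * 1000 = 763.6 mol/m^3
kappa^-1 = sqrt(63 * 8.854e-12 * 1.381e-23 * 297 / (2 * 6.022e23 * (1.602e-19)^2 * 763.6))
kappa^-1 = 0.311 nm

0.311


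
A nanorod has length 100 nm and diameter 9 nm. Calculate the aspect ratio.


Aspect ratio AR = length / diameter
AR = 100 / 9
AR = 11.11

11.11


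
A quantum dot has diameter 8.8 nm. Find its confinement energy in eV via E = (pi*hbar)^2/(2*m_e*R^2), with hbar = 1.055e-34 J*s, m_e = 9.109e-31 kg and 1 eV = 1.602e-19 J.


Radius R = 8.8/2 = 4.4 nm = 4.4e-09 m
E = (pi * 1.055e-34)^2 / (2 * 9.109e-31 * (4.4e-09)^2)
E(J) = 3.11457e-21
E = E(J) / 1.602e-19 = 0.0194 eV

0.0194


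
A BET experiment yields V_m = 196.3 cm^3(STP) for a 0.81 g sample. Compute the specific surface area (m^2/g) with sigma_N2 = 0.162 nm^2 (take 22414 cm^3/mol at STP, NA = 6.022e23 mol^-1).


Number of moles in monolayer = V_m / 22414 = 196.3 / 22414 = 0.00875792
Number of molecules = moles * NA = 0.00875792 * 6.022e23
SA = molecules * sigma / mass
SA = (196.3 / 22414) * 6.022e23 * 0.162e-18 / 0.81
SA = 1054.8 m^2/g

1054.8


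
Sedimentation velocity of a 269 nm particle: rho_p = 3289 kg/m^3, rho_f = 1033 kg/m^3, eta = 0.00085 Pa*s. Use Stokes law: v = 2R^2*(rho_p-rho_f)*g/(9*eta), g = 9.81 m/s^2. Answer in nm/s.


Radius R = 269/2 nm = 1.345e-07 m
Density difference = 3289 - 1033 = 2256 kg/m^3
v = 2 * R^2 * (rho_p - rho_f) * g / (9 * eta)
v = 2 * (1.345e-07)^2 * 2256 * 9.81 / (9 * 0.00085)
v = 1.0467e-07 m/s = 104.6698 nm/s

104.6698


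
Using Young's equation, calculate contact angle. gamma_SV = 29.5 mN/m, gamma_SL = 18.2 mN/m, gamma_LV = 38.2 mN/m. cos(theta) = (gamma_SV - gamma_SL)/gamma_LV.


cos(theta) = (gamma_SV - gamma_SL) / gamma_LV
cos(theta) = (29.5 - 18.2) / 38.2
cos(theta) = 0.295812
theta = arccos(0.295812) = 72.79 degrees

72.79


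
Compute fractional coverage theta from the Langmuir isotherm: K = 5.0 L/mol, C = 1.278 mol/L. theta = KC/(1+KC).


Langmuir isotherm: theta = K*C / (1 + K*C)
K*C = 5.0 * 1.278 = 6.39
theta = 6.39 / (1 + 6.39) = 6.39 / 7.39
theta = 0.8647

0.8647
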